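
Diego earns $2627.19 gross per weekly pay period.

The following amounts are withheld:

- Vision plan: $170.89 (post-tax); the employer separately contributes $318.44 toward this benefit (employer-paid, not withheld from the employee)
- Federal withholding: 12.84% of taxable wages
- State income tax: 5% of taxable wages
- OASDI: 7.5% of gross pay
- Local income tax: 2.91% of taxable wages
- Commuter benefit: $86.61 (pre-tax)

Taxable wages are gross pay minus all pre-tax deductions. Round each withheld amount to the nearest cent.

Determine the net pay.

$1645.48

Commuter benefit: $86.61
Taxable wages = $2627.19 − $86.61 = $2540.58
State income tax: $2540.58 × 0.05 = $127.03
Local income tax: $2540.58 × 0.0291 = $73.93
Federal withholding: $2540.58 × 0.1284 = $326.21
OASDI: $2627.19 × 0.075 = $197.04
Vision plan: $170.89
(Employer's $318.44 toward vision plan is not withheld from the employee.)
Total deductions = $86.61 + $127.03 + $73.93 + $326.21 + $197.04 + $170.89 = $981.71
Net pay = $2627.19 − $981.71 = $1645.48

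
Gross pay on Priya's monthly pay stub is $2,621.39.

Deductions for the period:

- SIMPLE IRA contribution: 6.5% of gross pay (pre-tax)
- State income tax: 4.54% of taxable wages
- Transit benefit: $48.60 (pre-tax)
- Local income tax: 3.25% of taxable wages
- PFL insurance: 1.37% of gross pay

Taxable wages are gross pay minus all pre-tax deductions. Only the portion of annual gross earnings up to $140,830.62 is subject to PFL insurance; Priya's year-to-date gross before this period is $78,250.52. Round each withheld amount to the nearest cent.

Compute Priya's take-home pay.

$2,179.34

Transit benefit: $48.60
SIMPLE IRA contribution: $2,621.39 × 0.065 = $170.39
Pre-tax total = $48.60 + $170.39 = $218.99
Taxable wages = $2,621.39 − $218.99 = $2,402.40
State income tax: $2,402.40 × 0.0454 = $109.07
Local income tax: $2,402.40 × 0.0325 = $78.08
PFL insurance: cap not yet reached, full $2,621.39 is subject → $2,621.39 × 0.0137 = $35.91
Total deductions = $48.60 + $170.39 + $109.07 + $78.08 + $35.91 = $442.05
Net pay = $2,621.39 − $442.05 = $2,179.34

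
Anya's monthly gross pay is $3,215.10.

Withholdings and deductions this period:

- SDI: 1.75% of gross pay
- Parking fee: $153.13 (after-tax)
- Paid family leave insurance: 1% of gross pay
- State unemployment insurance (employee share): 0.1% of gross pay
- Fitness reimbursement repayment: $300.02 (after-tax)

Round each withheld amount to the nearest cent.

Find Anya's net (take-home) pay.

State unemployment insurance (employee share): $3,215.10 × 0.001 = $3.22
SDI: $3,215.10 × 0.0175 = $56.26
Paid family leave insurance: $3,215.10 × 0.01 = $32.15
Parking fee: $153.13
Fitness reimbursement repayment: $300.02
Total deductions = $3.22 + $56.26 + $32.15 + $153.13 + $300.02 = $544.78
Net pay = $3,215.10 − $544.78 = $2,670.32

$2,670.32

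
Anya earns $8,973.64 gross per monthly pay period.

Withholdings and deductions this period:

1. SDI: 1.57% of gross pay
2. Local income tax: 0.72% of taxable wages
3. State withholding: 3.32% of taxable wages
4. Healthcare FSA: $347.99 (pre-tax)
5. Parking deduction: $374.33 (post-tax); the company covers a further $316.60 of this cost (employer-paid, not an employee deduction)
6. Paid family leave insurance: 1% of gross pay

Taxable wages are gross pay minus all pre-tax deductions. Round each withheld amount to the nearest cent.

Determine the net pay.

$7,672.22

Healthcare FSA: $347.99
Taxable wages = $8,973.64 − $347.99 = $8,625.65
Local income tax: $8,625.65 × 0.0072 = $62.10
State withholding: $8,625.65 × 0.0332 = $286.37
Paid family leave insurance: $8,973.64 × 0.01 = $89.74
SDI: $8,973.64 × 0.0157 = $140.89
Parking deduction: $374.33
(Employer's $316.60 toward parking deduction is not withheld from the employee.)
Total deductions = $347.99 + $62.10 + $286.37 + $89.74 + $140.89 + $374.33 = $1,301.42
Net pay = $8,973.64 − $1,301.42 = $7,672.22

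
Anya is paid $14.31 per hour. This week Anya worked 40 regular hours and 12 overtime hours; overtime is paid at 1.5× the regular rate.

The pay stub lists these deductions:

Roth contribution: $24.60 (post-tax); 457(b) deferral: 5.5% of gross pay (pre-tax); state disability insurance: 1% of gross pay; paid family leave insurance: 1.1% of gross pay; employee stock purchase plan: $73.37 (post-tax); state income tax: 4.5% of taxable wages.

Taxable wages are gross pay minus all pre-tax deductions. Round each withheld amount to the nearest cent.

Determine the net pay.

$633.64

Regular pay: 40 × $14.31 = $572.40
Overtime pay: 12 × $14.31 × 1.5 = $257.58
Gross pay = $572.40 + $257.58 = $829.98
457(b) deferral: $829.98 × 0.055 = $45.65
Taxable wages = $829.98 − $45.65 = $784.33
State income tax: $784.33 × 0.045 = $35.29
State disability insurance: $829.98 × 0.01 = $8.30
Paid family leave insurance: $829.98 × 0.011 = $9.13
Roth contribution: $24.60
Employee stock purchase plan: $73.37
Total deductions = $45.65 + $35.29 + $8.30 + $9.13 + $24.60 + $73.37 = $196.34
Net pay = $829.98 − $196.34 = $633.64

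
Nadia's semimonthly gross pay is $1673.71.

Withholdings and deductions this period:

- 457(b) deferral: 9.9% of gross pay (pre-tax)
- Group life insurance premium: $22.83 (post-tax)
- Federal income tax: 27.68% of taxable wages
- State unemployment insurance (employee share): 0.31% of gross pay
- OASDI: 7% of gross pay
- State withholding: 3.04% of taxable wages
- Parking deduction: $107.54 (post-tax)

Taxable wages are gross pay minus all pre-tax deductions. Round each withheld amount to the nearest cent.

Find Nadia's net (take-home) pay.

457(b) deferral: $1673.71 × 0.099 = $165.70
Taxable wages = $1673.71 − $165.70 = $1508.01
Federal income tax: $1508.01 × 0.2768 = $417.42
State withholding: $1508.01 × 0.0304 = $45.84
State unemployment insurance (employee share): $1673.71 × 0.0031 = $5.19
OASDI: $1673.71 × 0.07 = $117.16
Parking deduction: $107.54
Group life insurance premium: $22.83
Total deductions = $165.70 + $417.42 + $45.84 + $5.19 + $117.16 + $107.54 + $22.83 = $881.68
Net pay = $1673.71 − $881.68 = $792.03

$792.03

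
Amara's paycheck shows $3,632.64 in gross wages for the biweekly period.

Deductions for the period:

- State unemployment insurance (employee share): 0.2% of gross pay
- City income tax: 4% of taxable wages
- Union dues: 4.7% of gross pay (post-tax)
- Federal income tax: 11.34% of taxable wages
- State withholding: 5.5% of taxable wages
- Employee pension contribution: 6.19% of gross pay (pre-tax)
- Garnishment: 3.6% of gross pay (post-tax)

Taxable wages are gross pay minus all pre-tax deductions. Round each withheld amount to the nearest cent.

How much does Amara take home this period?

$2,388.82

Employee pension contribution: $3,632.64 × 0.0619 = $224.86
Taxable wages = $3,632.64 − $224.86 = $3,407.78
City income tax: $3,407.78 × 0.04 = $136.31
Federal income tax: $3,407.78 × 0.1134 = $386.44
State withholding: $3,407.78 × 0.055 = $187.43
State unemployment insurance (employee share): $3,632.64 × 0.002 = $7.27
Union dues: $3,632.64 × 0.047 = $170.73
Garnishment: $3,632.64 × 0.036 = $130.78
Total deductions = $224.86 + $136.31 + $386.44 + $187.43 + $7.27 + $170.73 + $130.78 = $1,243.82
Net pay = $3,632.64 − $1,243.82 = $2,388.82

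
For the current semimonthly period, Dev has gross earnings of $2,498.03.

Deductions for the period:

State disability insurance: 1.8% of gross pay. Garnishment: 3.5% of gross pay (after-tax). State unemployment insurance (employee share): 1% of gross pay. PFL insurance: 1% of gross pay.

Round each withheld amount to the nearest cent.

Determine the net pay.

$2,315.68

PFL insurance: $2,498.03 × 0.01 = $24.98
State unemployment insurance (employee share): $2,498.03 × 0.01 = $24.98
State disability insurance: $2,498.03 × 0.018 = $44.96
Garnishment: $2,498.03 × 0.035 = $87.43
Total deductions = $24.98 + $24.98 + $44.96 + $87.43 = $182.35
Net pay = $2,498.03 − $182.35 = $2,315.68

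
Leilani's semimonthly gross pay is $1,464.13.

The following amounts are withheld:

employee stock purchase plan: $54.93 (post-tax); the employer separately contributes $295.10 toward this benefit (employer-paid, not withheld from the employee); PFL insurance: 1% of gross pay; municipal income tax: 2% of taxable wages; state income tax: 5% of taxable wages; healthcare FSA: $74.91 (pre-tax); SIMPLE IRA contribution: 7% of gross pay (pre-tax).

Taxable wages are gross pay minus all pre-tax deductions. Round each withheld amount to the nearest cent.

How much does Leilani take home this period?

Healthcare FSA: $74.91
SIMPLE IRA contribution: $1,464.13 × 0.07 = $102.49
Pre-tax total = $74.91 + $102.49 = $177.40
Taxable wages = $1,464.13 − $177.40 = $1,286.73
Municipal income tax: $1,286.73 × 0.02 = $25.73
State income tax: $1,286.73 × 0.05 = $64.34
PFL insurance: $1,464.13 × 0.01 = $14.64
Employee stock purchase plan: $54.93
(Employer's $295.10 toward employee stock purchase plan is not withheld from the employee.)
Total deductions = $74.91 + $102.49 + $25.73 + $64.34 + $14.64 + $54.93 = $337.04
Net pay = $1,464.13 − $337.04 = $1,127.09

$1,127.09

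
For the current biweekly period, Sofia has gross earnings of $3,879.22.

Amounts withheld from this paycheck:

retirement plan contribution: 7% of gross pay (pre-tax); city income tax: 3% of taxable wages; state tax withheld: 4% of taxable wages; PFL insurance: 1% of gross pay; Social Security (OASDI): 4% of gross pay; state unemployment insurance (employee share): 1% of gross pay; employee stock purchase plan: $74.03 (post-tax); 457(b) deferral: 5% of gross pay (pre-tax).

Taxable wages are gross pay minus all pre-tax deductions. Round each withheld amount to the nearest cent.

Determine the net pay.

$2,867.97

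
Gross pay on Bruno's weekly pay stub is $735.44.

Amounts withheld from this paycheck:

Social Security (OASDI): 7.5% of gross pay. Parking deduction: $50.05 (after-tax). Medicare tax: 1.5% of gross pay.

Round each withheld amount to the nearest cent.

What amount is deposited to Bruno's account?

Medicare tax: $735.44 × 0.015 = $11.03
Social Security (OASDI): $735.44 × 0.075 = $55.16
Parking deduction: $50.05
Total deductions = $11.03 + $55.16 + $50.05 = $116.24
Net pay = $735.44 − $116.24 = $619.20

$619.20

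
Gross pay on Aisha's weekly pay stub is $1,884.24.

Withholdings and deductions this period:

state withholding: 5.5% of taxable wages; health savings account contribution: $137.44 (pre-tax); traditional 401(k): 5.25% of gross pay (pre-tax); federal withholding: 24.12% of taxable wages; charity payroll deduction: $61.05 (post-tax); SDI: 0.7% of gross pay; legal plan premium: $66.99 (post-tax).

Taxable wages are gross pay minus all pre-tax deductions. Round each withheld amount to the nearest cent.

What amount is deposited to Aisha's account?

$1,018.55

Health savings account contribution: $137.44
Traditional 401(k): $1,884.24 × 0.0525 = $98.92
Pre-tax total = $137.44 + $98.92 = $236.36
Taxable wages = $1,884.24 − $236.36 = $1,647.88
Federal withholding: $1,647.88 × 0.2412 = $397.47
State withholding: $1,647.88 × 0.055 = $90.63
SDI: $1,884.24 × 0.007 = $13.19
Charity payroll deduction: $61.05
Legal plan premium: $66.99
Total deductions = $137.44 + $98.92 + $397.47 + $90.63 + $13.19 + $61.05 + $66.99 = $865.69
Net pay = $1,884.24 − $865.69 = $1,018.55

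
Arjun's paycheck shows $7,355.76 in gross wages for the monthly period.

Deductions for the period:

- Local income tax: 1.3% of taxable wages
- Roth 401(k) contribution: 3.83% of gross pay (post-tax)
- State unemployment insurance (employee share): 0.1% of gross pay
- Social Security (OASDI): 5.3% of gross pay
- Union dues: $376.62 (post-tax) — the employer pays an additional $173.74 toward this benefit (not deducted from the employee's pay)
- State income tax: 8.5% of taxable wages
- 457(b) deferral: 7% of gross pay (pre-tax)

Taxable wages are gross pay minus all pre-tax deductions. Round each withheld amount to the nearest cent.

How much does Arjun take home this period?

$5,114.89

457(b) deferral: $7,355.76 × 0.07 = $514.90
Taxable wages = $7,355.76 − $514.90 = $6,840.86
State income tax: $6,840.86 × 0.085 = $581.47
Local income tax: $6,840.86 × 0.013 = $88.93
State unemployment insurance (employee share): $7,355.76 × 0.001 = $7.36
Social Security (OASDI): $7,355.76 × 0.053 = $389.86
Roth 401(k) contribution: $7,355.76 × 0.0383 = $281.73
Union dues: $376.62
(Employer's $173.74 toward union dues is not withheld from the employee.)
Total deductions = $514.90 + $581.47 + $88.93 + $7.36 + $389.86 + $281.73 + $376.62 = $2,240.87
Net pay = $7,355.76 − $2,240.87 = $5,114.89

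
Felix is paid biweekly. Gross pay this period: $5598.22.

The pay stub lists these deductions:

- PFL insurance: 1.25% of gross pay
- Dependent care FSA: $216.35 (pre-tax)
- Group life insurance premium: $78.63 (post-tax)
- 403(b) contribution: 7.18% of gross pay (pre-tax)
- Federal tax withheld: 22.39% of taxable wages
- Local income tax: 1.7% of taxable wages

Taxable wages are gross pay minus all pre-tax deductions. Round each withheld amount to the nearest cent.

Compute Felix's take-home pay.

$3631.65

Dependent care FSA: $216.35
403(b) contribution: $5598.22 × 0.0718 = $401.95
Pre-tax total = $216.35 + $401.95 = $618.30
Taxable wages = $5598.22 − $618.30 = $4979.92
Local income tax: $4979.92 × 0.017 = $84.66
Federal tax withheld: $4979.92 × 0.2239 = $1115.00
PFL insurance: $5598.22 × 0.0125 = $69.98
Group life insurance premium: $78.63
Total deductions = $216.35 + $401.95 + $84.66 + $1115.00 + $69.98 + $78.63 = $1966.57
Net pay = $5598.22 − $1966.57 = $3631.65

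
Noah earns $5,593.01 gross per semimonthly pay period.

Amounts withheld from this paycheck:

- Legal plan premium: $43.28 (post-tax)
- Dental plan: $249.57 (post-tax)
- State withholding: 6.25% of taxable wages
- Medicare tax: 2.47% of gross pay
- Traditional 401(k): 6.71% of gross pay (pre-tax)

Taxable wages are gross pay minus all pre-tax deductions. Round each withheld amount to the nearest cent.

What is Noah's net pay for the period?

Traditional 401(k): $5,593.01 × 0.0671 = $375.29
Taxable wages = $5,593.01 − $375.29 = $5,217.72
State withholding: $5,217.72 × 0.0625 = $326.11
Medicare tax: $5,593.01 × 0.0247 = $138.15
Legal plan premium: $43.28
Dental plan: $249.57
Total deductions = $375.29 + $326.11 + $138.15 + $43.28 + $249.57 = $1,132.40
Net pay = $5,593.01 − $1,132.40 = $4,460.61

$4,460.61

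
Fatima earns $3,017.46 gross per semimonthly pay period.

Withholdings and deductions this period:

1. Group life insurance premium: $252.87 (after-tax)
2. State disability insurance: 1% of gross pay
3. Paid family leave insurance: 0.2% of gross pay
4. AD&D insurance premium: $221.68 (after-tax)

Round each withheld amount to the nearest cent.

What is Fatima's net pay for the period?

Paid family leave insurance: $3,017.46 × 0.002 = $6.03
State disability insurance: $3,017.46 × 0.01 = $30.17
Group life insurance premium: $252.87
AD&D insurance premium: $221.68
Total deductions = $6.03 + $30.17 + $252.87 + $221.68 = $510.75
Net pay = $3,017.46 − $510.75 = $2,506.71

$2,506.71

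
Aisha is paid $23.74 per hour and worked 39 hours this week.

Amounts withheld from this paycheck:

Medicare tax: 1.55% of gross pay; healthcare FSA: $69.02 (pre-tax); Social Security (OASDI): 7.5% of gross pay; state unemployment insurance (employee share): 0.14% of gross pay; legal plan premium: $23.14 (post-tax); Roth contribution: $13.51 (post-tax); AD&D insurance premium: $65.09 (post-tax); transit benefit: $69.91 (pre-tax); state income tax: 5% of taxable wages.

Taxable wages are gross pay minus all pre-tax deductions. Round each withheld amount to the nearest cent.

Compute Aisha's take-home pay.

Gross pay: 39 × $23.74 = $925.86
Healthcare FSA: $69.02
Transit benefit: $69.91
Pre-tax total = $69.02 + $69.91 = $138.93
Taxable wages = $925.86 − $138.93 = $786.93
State income tax: $786.93 × 0.05 = $39.35
Medicare tax: $925.86 × 0.0155 = $14.35
Social Security (OASDI): $925.86 × 0.075 = $69.44
State unemployment insurance (employee share): $925.86 × 0.0014 = $1.30
Legal plan premium: $23.14
AD&D insurance premium: $65.09
Roth contribution: $13.51
Total deductions = $69.02 + $69.91 + $39.35 + $14.35 + $69.44 + $1.30 + $23.14 + $65.09 + $13.51 = $365.11
Net pay = $925.86 − $365.11 = $560.75

$560.75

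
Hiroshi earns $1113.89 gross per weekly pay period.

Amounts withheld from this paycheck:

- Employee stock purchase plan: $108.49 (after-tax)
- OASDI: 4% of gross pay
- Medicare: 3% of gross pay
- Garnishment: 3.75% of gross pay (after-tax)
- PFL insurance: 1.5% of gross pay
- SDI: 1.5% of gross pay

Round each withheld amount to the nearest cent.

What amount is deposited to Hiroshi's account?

OASDI: $1113.89 × 0.04 = $44.56
PFL insurance: $1113.89 × 0.015 = $16.71
SDI: $1113.89 × 0.015 = $16.71
Medicare: $1113.89 × 0.03 = $33.42
Employee stock purchase plan: $108.49
Garnishment: $1113.89 × 0.0375 = $41.77
Total deductions = $44.56 + $16.71 + $16.71 + $33.42 + $108.49 + $41.77 = $261.66
Net pay = $1113.89 − $261.66 = $852.23

$852.23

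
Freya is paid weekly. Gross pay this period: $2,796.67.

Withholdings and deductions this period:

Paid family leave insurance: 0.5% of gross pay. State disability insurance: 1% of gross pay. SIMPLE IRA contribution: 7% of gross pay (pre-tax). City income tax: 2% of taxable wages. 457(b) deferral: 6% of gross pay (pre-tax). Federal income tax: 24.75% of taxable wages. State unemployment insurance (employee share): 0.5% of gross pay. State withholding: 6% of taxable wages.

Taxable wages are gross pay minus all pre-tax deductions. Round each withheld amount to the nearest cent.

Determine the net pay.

SIMPLE IRA contribution: $2,796.67 × 0.07 = $195.77
457(b) deferral: $2,796.67 × 0.06 = $167.80
Pre-tax total = $195.77 + $167.80 = $363.57
Taxable wages = $2,796.67 − $363.57 = $2,433.10
City income tax: $2,433.10 × 0.02 = $48.66
State withholding: $2,433.10 × 0.06 = $145.99
Federal income tax: $2,433.10 × 0.2475 = $602.19
State disability insurance: $2,796.67 × 0.01 = $27.97
Paid family leave insurance: $2,796.67 × 0.005 = $13.98
State unemployment insurance (employee share): $2,796.67 × 0.005 = $13.98
Total deductions = $195.77 + $167.80 + $48.66 + $145.99 + $602.19 + $27.97 + $13.98 + $13.98 = $1,216.34
Net pay = $2,796.67 − $1,216.34 = $1,580.33

$1,580.33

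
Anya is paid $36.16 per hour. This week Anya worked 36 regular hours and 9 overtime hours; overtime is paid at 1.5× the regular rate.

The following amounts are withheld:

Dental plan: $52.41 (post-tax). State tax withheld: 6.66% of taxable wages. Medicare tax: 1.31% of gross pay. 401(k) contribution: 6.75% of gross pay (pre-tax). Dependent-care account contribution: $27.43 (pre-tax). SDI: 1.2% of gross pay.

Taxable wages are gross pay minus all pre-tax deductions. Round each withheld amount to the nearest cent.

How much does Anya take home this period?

$1,434.99

Regular pay: 36 × $36.16 = $1,301.76
Overtime pay: 9 × $36.16 × 1.5 = $488.16
Gross pay = $1,301.76 + $488.16 = $1,789.92
401(k) contribution: $1,789.92 × 0.0675 = $120.82
Dependent-care account contribution: $27.43
Pre-tax total = $120.82 + $27.43 = $148.25
Taxable wages = $1,789.92 − $148.25 = $1,641.67
State tax withheld: $1,641.67 × 0.0666 = $109.34
Medicare tax: $1,789.92 × 0.0131 = $23.45
SDI: $1,789.92 × 0.012 = $21.48
Dental plan: $52.41
Total deductions = $120.82 + $27.43 + $109.34 + $23.45 + $21.48 + $52.41 = $354.93
Net pay = $1,789.92 − $354.93 = $1,434.99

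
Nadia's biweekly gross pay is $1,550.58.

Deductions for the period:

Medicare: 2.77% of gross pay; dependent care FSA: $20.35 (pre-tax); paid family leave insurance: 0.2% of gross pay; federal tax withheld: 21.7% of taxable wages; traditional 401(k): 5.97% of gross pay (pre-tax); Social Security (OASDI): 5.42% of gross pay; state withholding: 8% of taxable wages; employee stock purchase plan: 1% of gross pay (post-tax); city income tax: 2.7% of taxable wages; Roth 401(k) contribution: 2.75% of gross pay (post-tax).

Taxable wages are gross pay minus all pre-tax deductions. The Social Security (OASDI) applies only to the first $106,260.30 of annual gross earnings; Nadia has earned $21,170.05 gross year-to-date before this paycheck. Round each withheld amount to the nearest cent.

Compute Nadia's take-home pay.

$783.62

Dependent care FSA: $20.35
Traditional 401(k): $1,550.58 × 0.0597 = $92.57
Pre-tax total = $20.35 + $92.57 = $112.92
Taxable wages = $1,550.58 − $112.92 = $1,437.66
City income tax: $1,437.66 × 0.027 = $38.82
Federal tax withheld: $1,437.66 × 0.217 = $311.97
State withholding: $1,437.66 × 0.08 = $115.01
Social Security (OASDI): cap not yet reached, full $1,550.58 is subject → $1,550.58 × 0.0542 = $84.04
Medicare: $1,550.58 × 0.0277 = $42.95
Paid family leave insurance: $1,550.58 × 0.002 = $3.10
Roth 401(k) contribution: $1,550.58 × 0.0275 = $42.64
Employee stock purchase plan: $1,550.58 × 0.01 = $15.51
Total deductions = $20.35 + $92.57 + $38.82 + $311.97 + $115.01 + $84.04 + $42.95 + $3.10 + $42.64 + $15.51 = $766.96
Net pay = $1,550.58 − $766.96 = $783.62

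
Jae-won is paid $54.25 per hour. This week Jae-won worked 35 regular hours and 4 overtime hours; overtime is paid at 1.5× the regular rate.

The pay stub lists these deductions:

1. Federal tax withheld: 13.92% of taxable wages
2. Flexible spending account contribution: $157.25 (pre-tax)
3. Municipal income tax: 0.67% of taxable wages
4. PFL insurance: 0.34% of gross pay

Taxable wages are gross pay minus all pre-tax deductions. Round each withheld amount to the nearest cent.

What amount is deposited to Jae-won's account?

$1,757.86

Regular pay: 35 × $54.25 = $1,898.75
Overtime pay: 4 × $54.25 × 1.5 = $325.50
Gross pay = $1,898.75 + $325.50 = $2,224.25
Flexible spending account contribution: $157.25
Taxable wages = $2,224.25 − $157.25 = $2,067.00
Municipal income tax: $2,067.00 × 0.0067 = $13.85
Federal tax withheld: $2,067.00 × 0.1392 = $287.73
PFL insurance: $2,224.25 × 0.0034 = $7.56
Total deductions = $157.25 + $13.85 + $287.73 + $7.56 = $466.39
Net pay = $2,224.25 − $466.39 = $1,757.86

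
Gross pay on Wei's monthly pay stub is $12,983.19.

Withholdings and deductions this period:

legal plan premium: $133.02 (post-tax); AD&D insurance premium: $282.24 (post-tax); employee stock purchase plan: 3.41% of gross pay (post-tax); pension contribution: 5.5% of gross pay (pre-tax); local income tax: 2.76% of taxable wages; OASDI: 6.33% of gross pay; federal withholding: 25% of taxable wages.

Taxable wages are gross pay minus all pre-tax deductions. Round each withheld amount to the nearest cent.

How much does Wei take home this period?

$7,183.37

Pension contribution: $12,983.19 × 0.055 = $714.08
Taxable wages = $12,983.19 − $714.08 = $12,269.11
Local income tax: $12,269.11 × 0.0276 = $338.63
Federal withholding: $12,269.11 × 0.25 = $3,067.28
OASDI: $12,983.19 × 0.0633 = $821.84
Employee stock purchase plan: $12,983.19 × 0.0341 = $442.73
Legal plan premium: $133.02
AD&D insurance premium: $282.24
Total deductions = $714.08 + $338.63 + $3,067.28 + $821.84 + $442.73 + $133.02 + $282.24 = $5,799.82
Net pay = $12,983.19 − $5,799.82 = $7,183.37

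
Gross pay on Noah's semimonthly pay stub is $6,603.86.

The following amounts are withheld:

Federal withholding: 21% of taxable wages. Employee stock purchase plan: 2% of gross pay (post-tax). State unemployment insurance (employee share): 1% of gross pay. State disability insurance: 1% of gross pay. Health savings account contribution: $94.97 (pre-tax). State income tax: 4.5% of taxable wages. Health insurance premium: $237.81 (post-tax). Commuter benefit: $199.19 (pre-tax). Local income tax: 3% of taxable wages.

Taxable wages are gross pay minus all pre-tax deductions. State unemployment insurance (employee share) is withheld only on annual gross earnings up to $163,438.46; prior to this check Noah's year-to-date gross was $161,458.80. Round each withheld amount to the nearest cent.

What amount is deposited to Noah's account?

Health savings account contribution: $94.97
Commuter benefit: $199.19
Pre-tax total = $94.97 + $199.19 = $294.16
Taxable wages = $6,603.86 − $294.16 = $6,309.70
State income tax: $6,309.70 × 0.045 = $283.94
Federal withholding: $6,309.70 × 0.21 = $1,325.04
Local income tax: $6,309.70 × 0.03 = $189.29
State unemployment insurance (employee share): only $163,438.46 − $161,458.80 = $1,979.66 of this check is subject → $1,979.66 × 0.01 = $19.80
State disability insurance: $6,603.86 × 0.01 = $66.04
Health insurance premium: $237.81
Employee stock purchase plan: $6,603.86 × 0.02 = $132.08
Total deductions = $94.97 + $199.19 + $283.94 + $1,325.04 + $189.29 + $19.80 + $66.04 + $237.81 + $132.08 = $2,548.16
Net pay = $6,603.86 − $2,548.16 = $4,055.70

$4,055.70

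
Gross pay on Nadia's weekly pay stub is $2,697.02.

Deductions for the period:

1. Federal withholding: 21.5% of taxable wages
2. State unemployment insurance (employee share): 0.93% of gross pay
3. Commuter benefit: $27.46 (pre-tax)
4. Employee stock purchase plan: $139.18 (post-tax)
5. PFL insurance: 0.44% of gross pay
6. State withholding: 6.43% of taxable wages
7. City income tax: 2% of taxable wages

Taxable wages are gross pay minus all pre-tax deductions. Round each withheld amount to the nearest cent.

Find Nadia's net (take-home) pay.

Commuter benefit: $27.46
Taxable wages = $2,697.02 − $27.46 = $2,669.56
State withholding: $2,669.56 × 0.0643 = $171.65
City income tax: $2,669.56 × 0.02 = $53.39
Federal withholding: $2,669.56 × 0.215 = $573.96
State unemployment insurance (employee share): $2,697.02 × 0.0093 = $25.08
PFL insurance: $2,697.02 × 0.0044 = $11.87
Employee stock purchase plan: $139.18
Total deductions = $27.46 + $171.65 + $53.39 + $573.96 + $25.08 + $11.87 + $139.18 = $1,002.59
Net pay = $2,697.02 − $1,002.59 = $1,694.43

$1,694.43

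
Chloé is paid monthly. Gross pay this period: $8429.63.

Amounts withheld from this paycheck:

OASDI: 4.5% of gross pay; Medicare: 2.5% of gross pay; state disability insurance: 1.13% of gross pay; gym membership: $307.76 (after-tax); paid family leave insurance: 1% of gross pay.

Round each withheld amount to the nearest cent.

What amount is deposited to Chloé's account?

Paid family leave insurance: $8429.63 × 0.01 = $84.30
Medicare: $8429.63 × 0.025 = $210.74
OASDI: $8429.63 × 0.045 = $379.33
State disability insurance: $8429.63 × 0.0113 = $95.25
Gym membership: $307.76
Total deductions = $84.30 + $210.74 + $379.33 + $95.25 + $307.76 = $1077.38
Net pay = $8429.63 − $1077.38 = $7352.25

$7352.25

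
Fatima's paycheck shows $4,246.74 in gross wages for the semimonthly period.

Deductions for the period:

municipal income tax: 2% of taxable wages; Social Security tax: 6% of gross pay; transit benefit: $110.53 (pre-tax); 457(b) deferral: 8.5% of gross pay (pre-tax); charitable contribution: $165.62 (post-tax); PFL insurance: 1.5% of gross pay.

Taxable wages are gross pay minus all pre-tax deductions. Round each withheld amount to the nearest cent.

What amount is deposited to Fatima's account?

Transit benefit: $110.53
457(b) deferral: $4,246.74 × 0.085 = $360.97
Pre-tax total = $110.53 + $360.97 = $471.50
Taxable wages = $4,246.74 − $471.50 = $3,775.24
Municipal income tax: $3,775.24 × 0.02 = $75.50
Social Security tax: $4,246.74 × 0.06 = $254.80
PFL insurance: $4,246.74 × 0.015 = $63.70
Charitable contribution: $165.62
Total deductions = $110.53 + $360.97 + $75.50 + $254.80 + $63.70 + $165.62 = $1,031.12
Net pay = $4,246.74 − $1,031.12 = $3,215.62

$3,215.62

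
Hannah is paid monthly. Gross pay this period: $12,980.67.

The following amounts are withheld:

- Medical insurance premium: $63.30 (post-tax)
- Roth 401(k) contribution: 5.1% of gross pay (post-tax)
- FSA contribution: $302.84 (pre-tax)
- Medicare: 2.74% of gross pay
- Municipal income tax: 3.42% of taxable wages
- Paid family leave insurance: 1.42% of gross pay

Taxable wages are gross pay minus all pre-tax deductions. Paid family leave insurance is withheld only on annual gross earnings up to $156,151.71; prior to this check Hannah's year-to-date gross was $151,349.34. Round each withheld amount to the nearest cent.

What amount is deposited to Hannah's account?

$11,095.08

FSA contribution: $302.84
Taxable wages = $12,980.67 − $302.84 = $12,677.83
Municipal income tax: $12,677.83 × 0.0342 = $433.58
Medicare: $12,980.67 × 0.0274 = $355.67
Paid family leave insurance: only $156,151.71 − $151,349.34 = $4,802.37 of this check is subject → $4,802.37 × 0.0142 = $68.19
Roth 401(k) contribution: $12,980.67 × 0.051 = $662.01
Medical insurance premium: $63.30
Total deductions = $302.84 + $433.58 + $355.67 + $68.19 + $662.01 + $63.30 = $1,885.59
Net pay = $12,980.67 − $1,885.59 = $11,095.08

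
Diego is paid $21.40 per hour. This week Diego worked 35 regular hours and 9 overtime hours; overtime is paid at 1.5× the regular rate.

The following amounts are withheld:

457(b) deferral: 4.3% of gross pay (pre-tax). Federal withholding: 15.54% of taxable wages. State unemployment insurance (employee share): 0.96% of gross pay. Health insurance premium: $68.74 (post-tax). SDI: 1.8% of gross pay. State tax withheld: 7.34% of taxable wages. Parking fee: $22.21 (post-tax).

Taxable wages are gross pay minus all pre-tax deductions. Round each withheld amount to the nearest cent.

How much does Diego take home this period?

Regular pay: 35 × $21.40 = $749.00
Overtime pay: 9 × $21.40 × 1.5 = $288.90
Gross pay = $749.00 + $288.90 = $1,037.90
457(b) deferral: $1,037.90 × 0.043 = $44.63
Taxable wages = $1,037.90 − $44.63 = $993.27
Federal withholding: $993.27 × 0.1554 = $154.35
State tax withheld: $993.27 × 0.0734 = $72.91
SDI: $1,037.90 × 0.018 = $18.68
State unemployment insurance (employee share): $1,037.90 × 0.0096 = $9.96
Parking fee: $22.21
Health insurance premium: $68.74
Total deductions = $44.63 + $154.35 + $72.91 + $18.68 + $9.96 + $22.21 + $68.74 = $391.48
Net pay = $1,037.90 − $391.48 = $646.42

$646.42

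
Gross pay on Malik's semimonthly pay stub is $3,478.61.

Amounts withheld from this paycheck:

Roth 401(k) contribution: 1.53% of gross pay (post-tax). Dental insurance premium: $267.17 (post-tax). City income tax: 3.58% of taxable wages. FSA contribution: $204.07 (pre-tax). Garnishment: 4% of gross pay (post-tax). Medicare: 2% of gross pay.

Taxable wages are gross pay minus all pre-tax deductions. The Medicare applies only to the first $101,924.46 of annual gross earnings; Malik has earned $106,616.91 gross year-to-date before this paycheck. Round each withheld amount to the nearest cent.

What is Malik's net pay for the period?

FSA contribution: $204.07
Taxable wages = $3,478.61 − $204.07 = $3,274.54
City income tax: $3,274.54 × 0.0358 = $117.23
Medicare: annual cap $101,924.46 already reached (YTD $106,616.91), so $0.00
Roth 401(k) contribution: $3,478.61 × 0.0153 = $53.22
Garnishment: $3,478.61 × 0.04 = $139.14
Dental insurance premium: $267.17
Total deductions = $204.07 + $117.23 + $0.00 + $53.22 + $139.14 + $267.17 = $780.83
Net pay = $3,478.61 − $780.83 = $2,697.78

$2,697.78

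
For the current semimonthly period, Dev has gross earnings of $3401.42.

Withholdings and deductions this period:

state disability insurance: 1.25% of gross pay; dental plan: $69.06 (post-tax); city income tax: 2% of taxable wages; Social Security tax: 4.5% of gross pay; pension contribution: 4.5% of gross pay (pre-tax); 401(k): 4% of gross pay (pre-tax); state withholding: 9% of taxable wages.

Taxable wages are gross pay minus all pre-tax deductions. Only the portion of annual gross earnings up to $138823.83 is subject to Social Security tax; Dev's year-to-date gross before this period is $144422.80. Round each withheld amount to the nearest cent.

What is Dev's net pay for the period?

401(k): $3401.42 × 0.04 = $136.06
Pension contribution: $3401.42 × 0.045 = $153.06
Pre-tax total = $136.06 + $153.06 = $289.12
Taxable wages = $3401.42 − $289.12 = $3112.30
City income tax: $3112.30 × 0.02 = $62.25
State withholding: $3112.30 × 0.09 = $280.11
State disability insurance: $3401.42 × 0.0125 = $42.52
Social Security tax: annual cap $138823.83 already reached (YTD $144422.80), so $0.00
Dental plan: $69.06
Total deductions = $136.06 + $153.06 + $62.25 + $280.11 + $42.52 + $0.00 + $69.06 = $743.06
Net pay = $3401.42 − $743.06 = $2658.36

$2658.36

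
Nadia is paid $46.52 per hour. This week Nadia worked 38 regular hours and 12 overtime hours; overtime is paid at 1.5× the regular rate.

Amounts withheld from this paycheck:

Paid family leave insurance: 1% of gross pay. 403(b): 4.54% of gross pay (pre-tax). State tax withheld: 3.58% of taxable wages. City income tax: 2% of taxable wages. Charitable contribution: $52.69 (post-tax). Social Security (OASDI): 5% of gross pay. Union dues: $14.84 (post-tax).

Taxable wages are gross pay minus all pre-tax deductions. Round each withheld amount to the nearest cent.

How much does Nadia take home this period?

Regular pay: 38 × $46.52 = $1,767.76
Overtime pay: 12 × $46.52 × 1.5 = $837.36
Gross pay = $1,767.76 + $837.36 = $2,605.12
403(b): $2,605.12 × 0.0454 = $118.27
Taxable wages = $2,605.12 − $118.27 = $2,486.85
State tax withheld: $2,486.85 × 0.0358 = $89.03
City income tax: $2,486.85 × 0.02 = $49.74
Paid family leave insurance: $2,605.12 × 0.01 = $26.05
Social Security (OASDI): $2,605.12 × 0.05 = $130.26
Charitable contribution: $52.69
Union dues: $14.84
Total deductions = $118.27 + $89.03 + $49.74 + $26.05 + $130.26 + $52.69 + $14.84 = $480.88
Net pay = $2,605.12 − $480.88 = $2,124.24

$2,124.24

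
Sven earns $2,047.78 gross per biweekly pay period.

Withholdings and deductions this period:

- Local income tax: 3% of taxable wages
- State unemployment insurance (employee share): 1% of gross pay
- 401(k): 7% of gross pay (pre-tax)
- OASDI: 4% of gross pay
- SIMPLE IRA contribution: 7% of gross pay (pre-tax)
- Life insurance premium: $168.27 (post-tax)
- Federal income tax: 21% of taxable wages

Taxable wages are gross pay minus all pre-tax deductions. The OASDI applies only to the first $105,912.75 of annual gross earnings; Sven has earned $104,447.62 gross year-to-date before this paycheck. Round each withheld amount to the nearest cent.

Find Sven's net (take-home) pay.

$1,091.08

401(k): $2,047.78 × 0.07 = $143.34
SIMPLE IRA contribution: $2,047.78 × 0.07 = $143.34
Pre-tax total = $143.34 + $143.34 = $286.68
Taxable wages = $2,047.78 − $286.68 = $1,761.10
Local income tax: $1,761.10 × 0.03 = $52.83
Federal income tax: $1,761.10 × 0.21 = $369.83
OASDI: only $105,912.75 − $104,447.62 = $1,465.13 of this check is subject → $1,465.13 × 0.04 = $58.61
State unemployment insurance (employee share): $2,047.78 × 0.01 = $20.48
Life insurance premium: $168.27
Total deductions = $143.34 + $143.34 + $52.83 + $369.83 + $58.61 + $20.48 + $168.27 = $956.70
Net pay = $2,047.78 − $956.70 = $1,091.08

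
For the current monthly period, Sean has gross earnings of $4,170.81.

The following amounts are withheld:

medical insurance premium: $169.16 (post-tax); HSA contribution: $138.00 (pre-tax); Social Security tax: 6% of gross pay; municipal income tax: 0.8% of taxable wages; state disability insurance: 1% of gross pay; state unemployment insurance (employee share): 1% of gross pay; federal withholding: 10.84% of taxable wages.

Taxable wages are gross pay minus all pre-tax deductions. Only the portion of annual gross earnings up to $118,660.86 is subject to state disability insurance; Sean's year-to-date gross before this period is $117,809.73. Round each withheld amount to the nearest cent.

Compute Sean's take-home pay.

$3,093.76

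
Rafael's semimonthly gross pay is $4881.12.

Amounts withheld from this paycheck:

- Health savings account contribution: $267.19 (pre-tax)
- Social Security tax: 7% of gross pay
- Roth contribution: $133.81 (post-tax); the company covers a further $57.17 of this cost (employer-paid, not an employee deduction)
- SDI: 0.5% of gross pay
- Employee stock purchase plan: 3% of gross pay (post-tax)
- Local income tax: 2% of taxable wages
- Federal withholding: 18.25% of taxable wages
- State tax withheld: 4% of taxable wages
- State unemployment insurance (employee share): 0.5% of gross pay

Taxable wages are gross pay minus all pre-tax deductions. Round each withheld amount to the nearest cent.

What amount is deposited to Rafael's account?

Health savings account contribution: $267.19
Taxable wages = $4881.12 − $267.19 = $4613.93
Local income tax: $4613.93 × 0.02 = $92.28
Federal withholding: $4613.93 × 0.1825 = $842.04
State tax withheld: $4613.93 × 0.04 = $184.56
State unemployment insurance (employee share): $4881.12 × 0.005 = $24.41
SDI: $4881.12 × 0.005 = $24.41
Social Security tax: $4881.12 × 0.07 = $341.68
Employee stock purchase plan: $4881.12 × 0.03 = $146.43
Roth contribution: $133.81
(Employer's $57.17 toward Roth contribution is not withheld from the employee.)
Total deductions = $267.19 + $92.28 + $842.04 + $184.56 + $24.41 + $24.41 + $341.68 + $146.43 + $133.81 = $2056.81
Net pay = $4881.12 − $2056.81 = $2824.31

$2824.31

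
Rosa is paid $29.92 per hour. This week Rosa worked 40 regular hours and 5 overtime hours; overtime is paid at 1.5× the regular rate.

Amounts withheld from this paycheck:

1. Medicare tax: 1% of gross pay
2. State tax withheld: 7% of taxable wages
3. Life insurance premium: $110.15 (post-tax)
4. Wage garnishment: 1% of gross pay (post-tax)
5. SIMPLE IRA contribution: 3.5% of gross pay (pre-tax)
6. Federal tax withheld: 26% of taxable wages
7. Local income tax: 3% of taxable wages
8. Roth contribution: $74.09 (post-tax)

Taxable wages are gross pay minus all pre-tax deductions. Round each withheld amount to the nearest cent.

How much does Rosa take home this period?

Regular pay: 40 × $29.92 = $1,196.80
Overtime pay: 5 × $29.92 × 1.5 = $224.40
Gross pay = $1,196.80 + $224.40 = $1,421.20
SIMPLE IRA contribution: $1,421.20 × 0.035 = $49.74
Taxable wages = $1,421.20 − $49.74 = $1,371.46
State tax withheld: $1,371.46 × 0.07 = $96.00
Local income tax: $1,371.46 × 0.03 = $41.14
Federal tax withheld: $1,371.46 × 0.26 = $356.58
Medicare tax: $1,421.20 × 0.01 = $14.21
Roth contribution: $74.09
Wage garnishment: $1,421.20 × 0.01 = $14.21
Life insurance premium: $110.15
Total deductions = $49.74 + $96.00 + $41.14 + $356.58 + $14.21 + $74.09 + $14.21 + $110.15 = $756.12
Net pay = $1,421.20 − $756.12 = $665.08

$665.08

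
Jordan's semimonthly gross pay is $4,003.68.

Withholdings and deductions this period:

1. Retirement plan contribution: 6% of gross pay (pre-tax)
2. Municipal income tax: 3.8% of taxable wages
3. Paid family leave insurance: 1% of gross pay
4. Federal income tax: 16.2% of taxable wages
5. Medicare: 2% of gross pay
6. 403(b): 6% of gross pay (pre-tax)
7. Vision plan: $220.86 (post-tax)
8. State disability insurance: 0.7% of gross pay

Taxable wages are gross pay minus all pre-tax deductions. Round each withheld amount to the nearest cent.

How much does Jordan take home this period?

403(b): $4,003.68 × 0.06 = $240.22
Retirement plan contribution: $4,003.68 × 0.06 = $240.22
Pre-tax total = $240.22 + $240.22 = $480.44
Taxable wages = $4,003.68 − $480.44 = $3,523.24
Federal income tax: $3,523.24 × 0.162 = $570.76
Municipal income tax: $3,523.24 × 0.038 = $133.88
Paid family leave insurance: $4,003.68 × 0.01 = $40.04
Medicare: $4,003.68 × 0.02 = $80.07
State disability insurance: $4,003.68 × 0.007 = $28.03
Vision plan: $220.86
Total deductions = $240.22 + $240.22 + $570.76 + $133.88 + $40.04 + $80.07 + $28.03 + $220.86 = $1,554.08
Net pay = $4,003.68 − $1,554.08 = $2,449.60

$2,449.60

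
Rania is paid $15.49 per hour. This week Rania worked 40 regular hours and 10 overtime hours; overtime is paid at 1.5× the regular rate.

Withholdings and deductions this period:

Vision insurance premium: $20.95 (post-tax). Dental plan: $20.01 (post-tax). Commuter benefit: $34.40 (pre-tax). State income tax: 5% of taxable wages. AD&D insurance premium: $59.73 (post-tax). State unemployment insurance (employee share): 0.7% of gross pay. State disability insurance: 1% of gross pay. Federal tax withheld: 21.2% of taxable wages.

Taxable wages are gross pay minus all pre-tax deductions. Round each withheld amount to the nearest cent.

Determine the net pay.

$488.18

Regular pay: 40 × $15.49 = $619.60
Overtime pay: 10 × $15.49 × 1.5 = $232.35
Gross pay = $619.60 + $232.35 = $851.95
Commuter benefit: $34.40
Taxable wages = $851.95 − $34.40 = $817.55
State income tax: $817.55 × 0.05 = $40.88
Federal tax withheld: $817.55 × 0.212 = $173.32
State unemployment insurance (employee share): $851.95 × 0.007 = $5.96
State disability insurance: $851.95 × 0.01 = $8.52
Vision insurance premium: $20.95
AD&D insurance premium: $59.73
Dental plan: $20.01
Total deductions = $34.40 + $40.88 + $173.32 + $5.96 + $8.52 + $20.95 + $59.73 + $20.01 = $363.77
Net pay = $851.95 − $363.77 = $488.18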